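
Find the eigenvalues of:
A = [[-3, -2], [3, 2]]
λ = -1, 0

Solve det(A - λI) = 0. For a 2×2 matrix this is λ² - (trace)λ + det = 0.
trace(A) = -3 + 2 = -1.
det(A) = (-3)*(2) - (-2)*(3) = -6 + 6 = 0.
Characteristic equation: λ² - (-1)λ + (0) = 0.
Discriminant: (-1)² - 4*(0) = 1 - 0 = 1.
Roots: λ = (-1 ± √1) / 2 = -1, 0.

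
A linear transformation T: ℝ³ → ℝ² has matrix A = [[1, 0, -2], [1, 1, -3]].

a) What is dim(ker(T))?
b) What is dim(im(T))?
dim(ker) = 1, dim(im) = 2

The two rows are not scalar multiples of one another (no single k satisfies row 2 = k × row 1), so they are linearly independent.
Thus rank(A) = 2.
dim(im(T)) = rank(A) = 2.
By the rank-nullity theorem applied to T: ℝ³ → ℝ², rank(A) + nullity(A) = 3 (the domain dimension), so dim(ker(T)) = 3 - 2 = 1.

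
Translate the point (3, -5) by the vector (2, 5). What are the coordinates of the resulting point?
(5, 0)

Translation by (2, 5):
x' = 3 + 2 = 5
y' = -5 + 5 = 0
Homogeneous matrix: [[1, 0, 2], [0, 1, 5], [0, 0, 1]]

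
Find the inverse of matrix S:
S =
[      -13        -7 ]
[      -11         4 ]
det(S) = -129
S⁻¹ =
[   -4/129    -7/129 ]
[  -11/129    13/129 ]

For a 2×2 matrix S = [[a, b], [c, d]] with det(S) ≠ 0, S⁻¹ = (1/det(S)) * [[d, -b], [-c, a]].
det(S) = (-13)*(4) - (-7)*(-11) = -52 - 77 = -129.
S⁻¹ = (1/-129) * [[4, 7], [11, -13]].
Dividing each entry by -129 and reducing:
S⁻¹ =
[   -4/129    -7/129 ]
[  -11/129    13/129 ]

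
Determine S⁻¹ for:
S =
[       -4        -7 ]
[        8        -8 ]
det(S) = 88
S⁻¹ =
[    -1/11      7/88 ]
[    -1/11     -1/22 ]

For a 2×2 matrix S = [[a, b], [c, d]] with det(S) ≠ 0, S⁻¹ = (1/det(S)) * [[d, -b], [-c, a]].
det(S) = (-4)*(-8) - (-7)*(8) = 32 + 56 = 88.
S⁻¹ = (1/88) * [[-8, 7], [-8, -4]].
Dividing each entry by 88 and reducing:
S⁻¹ =
[    -1/11      7/88 ]
[    -1/11     -1/22 ]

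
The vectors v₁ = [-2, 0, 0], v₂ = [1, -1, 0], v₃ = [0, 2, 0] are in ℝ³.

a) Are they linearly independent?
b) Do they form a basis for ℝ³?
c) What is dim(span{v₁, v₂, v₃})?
Not independent, not a basis, dim(span) = 2

Check whether v₃ can be written as a linear combination of v₁ and v₂.
v₃ = (-1)·v₁ + (-2)·v₂ = [0, 2, 0], so the three vectors are linearly dependent.
Thus they do not form a basis for ℝ³, and dim(span{v₁, v₂, v₃}) = 2 (spanned by v₁ and v₂).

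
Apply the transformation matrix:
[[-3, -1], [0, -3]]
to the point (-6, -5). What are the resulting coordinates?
(23, 15)

Matrix multiplication:
[[-3, -1], [0, -3]] × [-6, -5]ᵀ
= [-3×-6 + -1×-5, 0×-6 + -3×-5]ᵀ
= [23.0000, 15.0000]ᵀ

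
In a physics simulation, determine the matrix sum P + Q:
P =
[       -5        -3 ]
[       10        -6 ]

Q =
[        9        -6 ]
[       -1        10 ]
P + Q =
[        4        -9 ]
[        9         4 ]

Matrix addition is elementwise: (P+Q)[i][j] = P[i][j] + Q[i][j].
  (P+Q)[0][0] = (-5) + (9) = 4
  (P+Q)[0][1] = (-3) + (-6) = -9
  (P+Q)[1][0] = (10) + (-1) = 9
  (P+Q)[1][1] = (-6) + (10) = 4
P + Q =
[        4        -9 ]
[        9         4 ]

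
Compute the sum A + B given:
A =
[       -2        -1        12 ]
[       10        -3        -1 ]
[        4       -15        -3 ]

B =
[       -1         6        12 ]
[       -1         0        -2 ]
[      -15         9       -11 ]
A + B =
[       -3         5        24 ]
[        9        -3        -3 ]
[      -11        -6       -14 ]

Matrix addition is elementwise: (A+B)[i][j] = A[i][j] + B[i][j].
  (A+B)[0][0] = (-2) + (-1) = -3
  (A+B)[0][1] = (-1) + (6) = 5
  (A+B)[0][2] = (12) + (12) = 24
  (A+B)[1][0] = (10) + (-1) = 9
  (A+B)[1][1] = (-3) + (0) = -3
  (A+B)[1][2] = (-1) + (-2) = -3
  (A+B)[2][0] = (4) + (-15) = -11
  (A+B)[2][1] = (-15) + (9) = -6
  (A+B)[2][2] = (-3) + (-11) = -14
A + B =
[       -3         5        24 ]
[        9        -3        -3 ]
[      -11        -6       -14 ]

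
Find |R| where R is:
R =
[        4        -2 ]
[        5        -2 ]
det(R) = 2

For a 2×2 matrix [[a, b], [c, d]], det = a*d - b*c.
det(R) = (4)*(-2) - (-2)*(5) = -8 + 10 = 2.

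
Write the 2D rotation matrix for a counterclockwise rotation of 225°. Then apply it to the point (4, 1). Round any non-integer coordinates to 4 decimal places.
R = [[-√2/2, √2/2], [-√2/2, -√2/2]]; R·(4, 1) = (-2.1213, -3.5355)

Rotation matrix formula: R(θ) = [[cos θ, -sin θ], [sin θ, cos θ]]
For θ = 225°:
cos(225°) = -√2/2
sin(225°) = -√2/2
R = [[-√2/2, √2/2], [-√2/2, -√2/2]]
Apply to (4, 1): [-√2/2·4 + (√2/2)·1, -√2/2·4 + -√2/2·1] = (-2.1213, -3.5355)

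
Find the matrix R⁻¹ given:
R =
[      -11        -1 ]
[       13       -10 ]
det(R) = 123
R⁻¹ =
[  -10/123     1/123 ]
[  -13/123   -11/123 ]

For a 2×2 matrix R = [[a, b], [c, d]] with det(R) ≠ 0, R⁻¹ = (1/det(R)) * [[d, -b], [-c, a]].
det(R) = (-11)*(-10) - (-1)*(13) = 110 + 13 = 123.
R⁻¹ = (1/123) * [[-10, 1], [-13, -11]].
Dividing each entry by 123 and reducing:
R⁻¹ =
[  -10/123     1/123 ]
[  -13/123   -11/123 ]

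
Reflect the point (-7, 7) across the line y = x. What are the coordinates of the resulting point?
(7, -7)

Reflection across line y = x: (-7, 7) → (7, -7)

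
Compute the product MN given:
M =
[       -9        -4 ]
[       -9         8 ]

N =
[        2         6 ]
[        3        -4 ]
MN =
[      -30       -38 ]
[        6       -86 ]

Matrix multiplication: (MN)[i][j] = sum over k of M[i][k] * N[k][j].
  (MN)[0][0] = (-9)*(2) + (-4)*(3) = -30
  (MN)[0][1] = (-9)*(6) + (-4)*(-4) = -38
  (MN)[1][0] = (-9)*(2) + (8)*(3) = 6
  (MN)[1][1] = (-9)*(6) + (8)*(-4) = -86
MN =
[      -30       -38 ]
[        6       -86 ]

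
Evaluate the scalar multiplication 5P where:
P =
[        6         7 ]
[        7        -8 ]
5P =
[       30        35 ]
[       35       -40 ]

Scalar multiplication is elementwise: (5P)[i][j] = 5 * P[i][j].
  (5P)[0][0] = 5 * (6) = 30
  (5P)[0][1] = 5 * (7) = 35
  (5P)[1][0] = 5 * (7) = 35
  (5P)[1][1] = 5 * (-8) = -40
5P =
[       30        35 ]
[       35       -40 ]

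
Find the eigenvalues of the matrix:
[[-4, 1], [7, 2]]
λ = -5 and λ = 3

Characteristic equation: det(A - λI) = 0
λ² - (trace)λ + (det) = 0
λ² - (-2)λ + (-15) = 0
λ² + 2λ - 15 = 0
Solving: λ = -5, 3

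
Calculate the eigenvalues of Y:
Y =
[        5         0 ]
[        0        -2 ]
λ = -2, 5

Solve det(Y - λI) = 0. For a 2×2 matrix the characteristic equation is λ² - (trace)λ + det = 0.
trace(Y) = a + d = 5 - 2 = 3.
det(Y) = a*d - b*c = (5)*(-2) - (0)*(0) = -10 - 0 = -10.
Characteristic equation: λ² - (3)λ + (-10) = 0.
Discriminant = (3)² - 4*(-10) = 9 + 40 = 49.
λ = (3 ± √49) / 2 = (3 ± 7) / 2 = -2, 5.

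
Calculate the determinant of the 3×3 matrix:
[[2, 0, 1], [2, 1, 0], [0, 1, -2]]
-2

Expansion along first row:
det = 2·det([[1,0],[1,-2]]) - 0·det([[2,0],[0,-2]]) + 1·det([[2,1],[0,1]])
    = 2·(1·-2 - 0·1) - 0·(2·-2 - 0·0) + 1·(2·1 - 1·0)
    = 2·-2 - 0·-4 + 1·2
    = -4 + 0 + 2 = -2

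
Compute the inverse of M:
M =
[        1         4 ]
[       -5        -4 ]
det(M) = 16
M⁻¹ =
[     -1/4      -1/4 ]
[     5/16      1/16 ]

For a 2×2 matrix M = [[a, b], [c, d]] with det(M) ≠ 0, M⁻¹ = (1/det(M)) * [[d, -b], [-c, a]].
det(M) = (1)*(-4) - (4)*(-5) = -4 + 20 = 16.
M⁻¹ = (1/16) * [[-4, -4], [5, 1]].
Dividing each entry by 16 and reducing:
M⁻¹ =
[     -1/4      -1/4 ]
[     5/16      1/16 ]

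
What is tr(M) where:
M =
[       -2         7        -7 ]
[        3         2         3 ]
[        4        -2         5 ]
tr(M) = -2 + 2 + 5 = 5

The trace of a square matrix is the sum of its diagonal entries.
Diagonal entries of M: M[0][0] = -2, M[1][1] = 2, M[2][2] = 5.
tr(M) = -2 + 2 + 5 = 5.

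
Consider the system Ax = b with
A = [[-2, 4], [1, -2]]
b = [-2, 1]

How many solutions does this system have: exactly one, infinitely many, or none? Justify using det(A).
Infinitely many solutions

det(A) = (-2)*(-2) - (4)*(1) = 0, so A is singular (column 2 is -2 times column 1).
b = [-2, 1] = 1 * column 1 of A, so b lies in the column space of A.
A singular matrix whose right-hand side is in its column space gives a 1-parameter family of solutions — infinitely many.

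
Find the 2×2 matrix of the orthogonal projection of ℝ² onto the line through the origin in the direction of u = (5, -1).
[[25/26, -5/26], [-5/26, 1/26]]

The orthogonal projection onto the line spanned by a nonzero vector u = (a, b) has matrix P = (u uᵀ) / (uᵀ u) = (1/(a² + b²)) · [[a², ab], [ab, b²]].
Here u = (5, -1), so a² + b² = 25 + 1 = 26.
P = (1/26) · [[25, -5], [-5, 1]] = [[25/26, -5/26], [-5/26, 1/26]].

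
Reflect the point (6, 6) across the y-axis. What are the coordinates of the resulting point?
(-6, 6)

Reflection across y-axis: (6, 6) → (-6, 6)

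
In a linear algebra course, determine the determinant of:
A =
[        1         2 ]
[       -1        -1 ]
det(A) = 1

For a 2×2 matrix [[a, b], [c, d]], det = a*d - b*c.
det(A) = (1)*(-1) - (2)*(-1) = -1 + 2 = 1.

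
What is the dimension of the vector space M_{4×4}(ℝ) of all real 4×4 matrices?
Dimension = 16

A real 4×4 matrix is determined by its 4·4 = 16 independent entries.
A standard basis is {E_ij : 1 ≤ i ≤ 4, 1 ≤ j ≤ 4}, where E_ij has a 1 in position (i, j) and 0 elsewhere — there are 16 such matrices, and they are linearly independent and span M_{4×4}(ℝ).
Therefore dim(M_{4×4}(ℝ)) = 16.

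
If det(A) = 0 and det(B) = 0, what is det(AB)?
0

Use the multiplicative property of determinants: det(AB) = det(A)*det(B).
det(AB) = (0)*(0) = 0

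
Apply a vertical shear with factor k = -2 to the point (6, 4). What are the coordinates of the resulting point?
(6, -8)

Shear matrix for vertical shear with factor k = -2:
[[1, 0], [-2, 1]]
Result: (6, 4) → (6, -8)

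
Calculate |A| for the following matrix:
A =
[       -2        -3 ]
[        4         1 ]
det(A) = 10

For a 2×2 matrix [[a, b], [c, d]], det = a*d - b*c.
det(A) = (-2)*(1) - (-3)*(4) = -2 + 12 = 10.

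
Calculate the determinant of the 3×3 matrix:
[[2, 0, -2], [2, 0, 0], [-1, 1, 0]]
-4

Expansion along first row:
det = 2·det([[0,0],[1,0]]) - 0·det([[2,0],[-1,0]]) + -2·det([[2,0],[-1,1]])
    = 2·(0·0 - 0·1) - 0·(2·0 - 0·-1) + -2·(2·1 - 0·-1)
    = 2·0 - 0·0 + -2·2
    = 0 + 0 + -4 = -4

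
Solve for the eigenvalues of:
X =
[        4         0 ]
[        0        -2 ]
λ = -2, 4

Solve det(X - λI) = 0. For a 2×2 matrix the characteristic equation is λ² - (trace)λ + det = 0.
trace(X) = a + d = 4 - 2 = 2.
det(X) = a*d - b*c = (4)*(-2) - (0)*(0) = -8 - 0 = -8.
Characteristic equation: λ² - (2)λ + (-8) = 0.
Discriminant = (2)² - 4*(-8) = 4 + 32 = 36.
λ = (2 ± √36) / 2 = (2 ± 6) / 2 = -2, 4.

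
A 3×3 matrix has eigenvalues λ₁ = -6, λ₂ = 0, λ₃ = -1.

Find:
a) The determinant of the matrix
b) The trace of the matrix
det = 0, trace = -7

Two standard eigenvalue identities:
- det(A) equals the product of the eigenvalues (counted with multiplicity).
- trace(A) equals the sum of the eigenvalues.
det(A) = (-6)*(0)*(-1) = 0.
trace(A) = -6 + 0 - 1 = -7.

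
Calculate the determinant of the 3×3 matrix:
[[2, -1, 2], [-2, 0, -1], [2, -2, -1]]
8

Expansion along first row:
det = 2·det([[0,-1],[-2,-1]]) - -1·det([[-2,-1],[2,-1]]) + 2·det([[-2,0],[2,-2]])
    = 2·(0·-1 - -1·-2) - -1·(-2·-1 - -1·2) + 2·(-2·-2 - 0·2)
    = 2·-2 - -1·4 + 2·4
    = -4 + 4 + 8 = 8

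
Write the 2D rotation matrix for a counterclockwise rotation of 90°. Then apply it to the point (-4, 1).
R = [[0, -1], [1, 0]]; R·(-4, 1) = (-1, -4)

Rotation matrix formula: R(θ) = [[cos θ, -sin θ], [sin θ, cos θ]]
For θ = 90°:
cos(90°) = 0
sin(90°) = 1
R = [[0, -1], [1, 0]]
Apply to (-4, 1): [0·-4 + (-1)·1, 1·-4 + 0·1] = (-1, -4)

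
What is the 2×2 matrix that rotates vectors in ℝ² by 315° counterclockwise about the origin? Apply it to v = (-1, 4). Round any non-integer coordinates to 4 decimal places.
R = [[√2/2, √2/2], [-√2/2, √2/2]]; R·v = (2.1213, 3.5355)

A counterclockwise rotation by angle θ in ℝ² has matrix R(θ) = [[cos θ, -sin θ], [sin θ, cos θ]].
For θ = 315°: cos θ = √2/2, sin θ = -√2/2.
R(315°) = [[√2/2, √2/2], [-√2/2, √2/2]].
R·v = [√2/2·-1 + (√2/2)·4, -√2/2·-1 + √2/2·4] = (2.1213, 3.5355).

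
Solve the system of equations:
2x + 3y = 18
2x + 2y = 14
x = 3, y = 4

Use elimination (row reduction):
Equation 1: 2x + 3y = 18.
Equation 2: 2x + 2y = 14.
Multiply Eq1 by 2 and Eq2 by 2: 4x + 6y = 36;  4x + 4y = 28.
Subtract: (-2)y = -8, so y = 4.
Back-substitute into Eq1: 2x + 3*(4) = 18, so x = 3.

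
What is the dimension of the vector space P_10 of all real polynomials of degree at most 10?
Dimension = 11

A polynomial of degree at most 10 can be written as a₀ + a₁x + a₂x² + … + a_10x^10, with 11 free coefficients a₀, …, a_10.
The set {1, x, x², …, x^10} is a basis: it spans P_10 (every such polynomial is a linear combination of these) and is linearly independent (a polynomial is zero iff all its coefficients are zero).
Therefore dim(P_10) = 10 + 1 = 11.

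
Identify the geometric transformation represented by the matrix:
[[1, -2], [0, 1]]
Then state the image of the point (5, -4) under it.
horizontal shear with factor -2; image of (5, -4) is (13, -4)

The matrix [[1, k], [0, 1]] sends (x, y) to (x + -2y, y), leaving the y-coordinate fixed: a horizontal shear.
The matrix [[1, -2], [0, 1]] represents: horizontal shear with factor -2.
Applying it to (5, -4): [1·5 + -2·-4, 0·5 + 1·-4] = (13, -4).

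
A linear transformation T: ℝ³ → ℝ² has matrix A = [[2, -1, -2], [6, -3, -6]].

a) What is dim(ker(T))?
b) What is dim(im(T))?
dim(ker) = 2, dim(im) = 1

Observe that row 2 = 3 × row 1 (so the rows are linearly dependent).
Thus rank(A) = 1 (only one linearly independent row).
dim(im(T)) = rank(A) = 1.
By the rank-nullity theorem applied to T: ℝ³ → ℝ², rank(A) + nullity(A) = 3 (the domain dimension), so dim(ker(T)) = 3 - 1 = 2.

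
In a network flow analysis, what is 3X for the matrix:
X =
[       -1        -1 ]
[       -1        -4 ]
3X =
[       -3        -3 ]
[       -3       -12 ]

Scalar multiplication is elementwise: (3X)[i][j] = 3 * X[i][j].
  (3X)[0][0] = 3 * (-1) = -3
  (3X)[0][1] = 3 * (-1) = -3
  (3X)[1][0] = 3 * (-1) = -3
  (3X)[1][1] = 3 * (-4) = -12
3X =
[       -3        -3 ]
[       -3       -12 ]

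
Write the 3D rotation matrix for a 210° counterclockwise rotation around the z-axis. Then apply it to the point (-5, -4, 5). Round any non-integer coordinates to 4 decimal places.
R = [[-√3/2, 1/2, 0], [-1/2, -√3/2, 0], [0, 0, 1]]; R·(-5, -4, 5) = (2.3301, 5.9641, 5.0000)

Rotation matrix for 210° around z-axis:
cos(210°) = -√3/2, sin(210°) = -1/2
R = [[-√3/2, 1/2, 0], [-1/2, -√3/2, 0], [0, 0, 1]]
Apply to (-5, -4, 5): R·[-5, -4, 5]ᵀ = (2.3301, 5.9641, 5.0000)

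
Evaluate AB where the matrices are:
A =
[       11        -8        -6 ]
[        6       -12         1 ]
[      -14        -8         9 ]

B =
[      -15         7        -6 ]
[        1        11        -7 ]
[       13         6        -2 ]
AB =
[     -251       -47         2 ]
[      -89       -84        46 ]
[      319      -132       122 ]

Matrix multiplication: (AB)[i][j] = sum over k of A[i][k] * B[k][j].
  (AB)[0][0] = (11)*(-15) + (-8)*(1) + (-6)*(13) = -251
  (AB)[0][1] = (11)*(7) + (-8)*(11) + (-6)*(6) = -47
  (AB)[0][2] = (11)*(-6) + (-8)*(-7) + (-6)*(-2) = 2
  (AB)[1][0] = (6)*(-15) + (-12)*(1) + (1)*(13) = -89
  (AB)[1][1] = (6)*(7) + (-12)*(11) + (1)*(6) = -84
  (AB)[1][2] = (6)*(-6) + (-12)*(-7) + (1)*(-2) = 46
  (AB)[2][0] = (-14)*(-15) + (-8)*(1) + (9)*(13) = 319
  (AB)[2][1] = (-14)*(7) + (-8)*(11) + (9)*(6) = -132
  (AB)[2][2] = (-14)*(-6) + (-8)*(-7) + (9)*(-2) = 122
AB =
[     -251       -47         2 ]
[      -89       -84        46 ]
[      319      -132       122 ]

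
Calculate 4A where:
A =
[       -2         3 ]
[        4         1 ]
4A =
[       -8        12 ]
[       16         4 ]

Scalar multiplication is elementwise: (4A)[i][j] = 4 * A[i][j].
  (4A)[0][0] = 4 * (-2) = -8
  (4A)[0][1] = 4 * (3) = 12
  (4A)[1][0] = 4 * (4) = 16
  (4A)[1][1] = 4 * (1) = 4
4A =
[       -8        12 ]
[       16         4 ]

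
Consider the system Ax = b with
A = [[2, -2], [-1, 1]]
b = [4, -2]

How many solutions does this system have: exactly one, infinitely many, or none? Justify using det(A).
Infinitely many solutions

det(A) = (2)*(1) - (-2)*(-1) = 0, so A is singular (column 2 is -1 times column 1).
b = [4, -2] = 2 * column 1 of A, so b lies in the column space of A.
A singular matrix whose right-hand side is in its column space gives a 1-parameter family of solutions — infinitely many.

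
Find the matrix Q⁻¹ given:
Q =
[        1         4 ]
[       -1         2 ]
det(Q) = 6
Q⁻¹ =
[      1/3      -2/3 ]
[      1/6       1/6 ]

For a 2×2 matrix Q = [[a, b], [c, d]] with det(Q) ≠ 0, Q⁻¹ = (1/det(Q)) * [[d, -b], [-c, a]].
det(Q) = (1)*(2) - (4)*(-1) = 2 + 4 = 6.
Q⁻¹ = (1/6) * [[2, -4], [1, 1]].
Dividing each entry by 6 and reducing:
Q⁻¹ =
[      1/3      -2/3 ]
[      1/6       1/6 ]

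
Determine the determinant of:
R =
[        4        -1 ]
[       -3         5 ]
det(R) = 17

For a 2×2 matrix [[a, b], [c, d]], det = a*d - b*c.
det(R) = (4)*(5) - (-1)*(-3) = 20 - 3 = 17.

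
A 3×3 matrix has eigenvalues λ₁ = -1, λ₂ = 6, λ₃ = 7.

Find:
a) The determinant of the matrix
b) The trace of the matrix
det = -42, trace = 12

Two standard eigenvalue identities:
- det(A) equals the product of the eigenvalues (counted with multiplicity).
- trace(A) equals the sum of the eigenvalues.
det(A) = (-1)*(6)*(7) = -42.
trace(A) = -1 + 6 + 7 = 12.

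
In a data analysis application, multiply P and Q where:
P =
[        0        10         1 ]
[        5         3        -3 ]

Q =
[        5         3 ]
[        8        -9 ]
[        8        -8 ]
PQ =
[       88       -98 ]
[       25        12 ]

Matrix multiplication: (PQ)[i][j] = sum over k of P[i][k] * Q[k][j].
  (PQ)[0][0] = (0)*(5) + (10)*(8) + (1)*(8) = 88
  (PQ)[0][1] = (0)*(3) + (10)*(-9) + (1)*(-8) = -98
  (PQ)[1][0] = (5)*(5) + (3)*(8) + (-3)*(8) = 25
  (PQ)[1][1] = (5)*(3) + (3)*(-9) + (-3)*(-8) = 12
PQ =
[       88       -98 ]
[       25        12 ]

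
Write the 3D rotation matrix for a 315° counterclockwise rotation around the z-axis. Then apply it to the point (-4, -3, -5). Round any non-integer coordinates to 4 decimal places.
R = [[√2/2, √2/2, 0], [-√2/2, √2/2, 0], [0, 0, 1]]; R·(-4, -3, -5) = (-4.9497, 0.7071, -5.0000)

Rotation matrix for 315° around z-axis:
cos(315°) = √2/2, sin(315°) = -√2/2
R = [[√2/2, √2/2, 0], [-√2/2, √2/2, 0], [0, 0, 1]]
Apply to (-4, -3, -5): R·[-4, -3, -5]ᵀ = (-4.9497, 0.7071, -5.0000)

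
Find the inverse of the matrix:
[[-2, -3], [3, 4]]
[[4, 3], [-3, -2]]

For [[a,b],[c,d]], inverse = (1/det)·[[d,-b],[-c,a]]
det = -2·4 - -3·3 = 1
Inverse = (1/1)·[[4, 3], [-3, -2]]
        = [[4, 3], [-3, -2]]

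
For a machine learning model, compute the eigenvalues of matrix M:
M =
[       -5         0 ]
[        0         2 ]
λ = -5, 2

Solve det(M - λI) = 0. For a 2×2 matrix the characteristic equation is λ² - (trace)λ + det = 0.
trace(M) = a + d = -5 + 2 = -3.
det(M) = a*d - b*c = (-5)*(2) - (0)*(0) = -10 - 0 = -10.
Characteristic equation: λ² - (-3)λ + (-10) = 0.
Discriminant = (-3)² - 4*(-10) = 9 + 40 = 49.
λ = (-3 ± √49) / 2 = (-3 ± 7) / 2 = -5, 2.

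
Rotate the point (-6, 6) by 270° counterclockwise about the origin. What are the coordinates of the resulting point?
(6, 6)

Rotation matrix R(θ) = [[cos θ, -sin θ], [sin θ, cos θ]]; for θ = 270°:
R = [[0, 1], [-1, 0]]
Result: R × [-6, 6]ᵀ = [0·-6 + (1)·6, -1·-6 + (0)·6]ᵀ = (6, 6)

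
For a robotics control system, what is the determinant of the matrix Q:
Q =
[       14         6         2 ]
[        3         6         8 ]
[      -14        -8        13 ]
det(Q) = 1202

Expand along row 0 (cofactor expansion): det(Q) = a*(e*i - f*h) - b*(d*i - f*g) + c*(d*h - e*g), where the 3×3 is [[a, b, c], [d, e, f], [g, h, i]].
Minor M_00 = (6)*(13) - (8)*(-8) = 78 + 64 = 142.
Minor M_01 = (3)*(13) - (8)*(-14) = 39 + 112 = 151.
Minor M_02 = (3)*(-8) - (6)*(-14) = -24 + 84 = 60.
det(Q) = (14)*(142) - (6)*(151) + (2)*(60) = 1988 - 906 + 120 = 1202.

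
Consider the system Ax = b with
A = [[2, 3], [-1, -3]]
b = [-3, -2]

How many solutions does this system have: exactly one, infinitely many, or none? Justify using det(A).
Exactly one solution

Compute det(A) = (2)*(-3) - (3)*(-1) = -3.
Because det(A) ≠ 0, A is invertible and Ax = b has a unique solution for every b (here x = A⁻¹ b).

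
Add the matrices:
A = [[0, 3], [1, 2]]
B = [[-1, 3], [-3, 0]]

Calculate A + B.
[[-1, 6], [-2, 2]]

Add corresponding elements:
(0)+(-1)=-1
(3)+(3)=6
(1)+(-3)=-2
(2)+(0)=2
A + B = [[-1, 6], [-2, 2]]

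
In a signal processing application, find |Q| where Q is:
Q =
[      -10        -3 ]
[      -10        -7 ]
det(Q) = 40

For a 2×2 matrix [[a, b], [c, d]], det = a*d - b*c.
det(Q) = (-10)*(-7) - (-3)*(-10) = 70 - 30 = 40.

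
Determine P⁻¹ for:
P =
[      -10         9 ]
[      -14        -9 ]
det(P) = 216
P⁻¹ =
[    -1/24     -1/24 ]
[    7/108    -5/108 ]

For a 2×2 matrix P = [[a, b], [c, d]] with det(P) ≠ 0, P⁻¹ = (1/det(P)) * [[d, -b], [-c, a]].
det(P) = (-10)*(-9) - (9)*(-14) = 90 + 126 = 216.
P⁻¹ = (1/216) * [[-9, -9], [14, -10]].
Dividing each entry by 216 and reducing:
P⁻¹ =
[    -1/24     -1/24 ]
[    7/108    -5/108 ]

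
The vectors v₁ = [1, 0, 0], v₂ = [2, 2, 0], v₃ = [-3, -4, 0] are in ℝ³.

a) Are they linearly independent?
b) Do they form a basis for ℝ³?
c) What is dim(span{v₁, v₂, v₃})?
Not independent, not a basis, dim(span) = 2

Check whether v₃ can be written as a linear combination of v₁ and v₂.
v₃ = (1)·v₁ + (-2)·v₂ = [-3, -4, 0], so the three vectors are linearly dependent.
Thus they do not form a basis for ℝ³, and dim(span{v₁, v₂, v₃}) = 2 (spanned by v₁ and v₂).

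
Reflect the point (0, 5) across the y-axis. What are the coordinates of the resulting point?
(0, 5)

Reflection across y-axis: (0, 5) → (0, 5)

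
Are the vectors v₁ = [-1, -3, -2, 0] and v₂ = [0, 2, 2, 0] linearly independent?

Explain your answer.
Yes, linearly independent

Two vectors are linearly dependent iff one is a scalar multiple of the other.
No single scalar k satisfies v₂ = k·v₁ (the ratios of corresponding entries disagree), so v₁ and v₂ are linearly independent.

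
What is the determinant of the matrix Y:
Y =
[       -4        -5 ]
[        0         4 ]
det(Y) = -16

For a 2×2 matrix [[a, b], [c, d]], det = a*d - b*c.
det(Y) = (-4)*(4) - (-5)*(0) = -16 - 0 = -16.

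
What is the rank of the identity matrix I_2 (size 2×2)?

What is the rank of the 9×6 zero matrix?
rank(I_2) = 2, rank(0) = 0

The identity I_2 has 2 columns that are the standard basis vectors e_1, …, e_2. These are linearly independent, so all 2 columns are pivots and rank(I_2) = 2.
The 9×6 zero matrix has every entry zero, so every row is the zero row and there are no pivots; rank(0) = 0.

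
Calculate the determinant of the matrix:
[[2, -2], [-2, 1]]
-2

For a 2×2 matrix [[a, b], [c, d]], det = ad - bc
det = (2)(1) - (-2)(-2) = 2 - 4 = -2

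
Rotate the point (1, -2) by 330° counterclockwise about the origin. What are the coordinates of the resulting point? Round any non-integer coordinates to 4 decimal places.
(-0.1340, -2.2321)

Rotation matrix R(θ) = [[cos θ, -sin θ], [sin θ, cos θ]]; for θ = 330°:
R = [[√3/2, 1/2], [-1/2, √3/2]]
Result: R × [1, -2]ᵀ = [√3/2·1 + (1/2)·-2, -1/2·1 + (√3/2)·-2]ᵀ = (-0.1340, -2.2321)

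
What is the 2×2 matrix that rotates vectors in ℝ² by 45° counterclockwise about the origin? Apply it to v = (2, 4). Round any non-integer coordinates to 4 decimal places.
R = [[√2/2, -√2/2], [√2/2, √2/2]]; R·v = (-1.4142, 4.2426)

A counterclockwise rotation by angle θ in ℝ² has matrix R(θ) = [[cos θ, -sin θ], [sin θ, cos θ]].
For θ = 45°: cos θ = √2/2, sin θ = √2/2.
R(45°) = [[√2/2, -√2/2], [√2/2, √2/2]].
R·v = [√2/2·2 + (-√2/2)·4, √2/2·2 + √2/2·4] = (-1.4142, 4.2426).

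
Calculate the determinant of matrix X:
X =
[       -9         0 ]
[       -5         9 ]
det(X) = -81

For a 2×2 matrix [[a, b], [c, d]], det = a*d - b*c.
det(X) = (-9)*(9) - (0)*(-5) = -81 - 0 = -81.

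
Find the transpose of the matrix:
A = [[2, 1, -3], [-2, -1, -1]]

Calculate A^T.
[[2, -2], [1, -1], [-3, -1]]

The transpose sends entry (i,j) to (j,i); rows become columns.
Row 0 of A: [2, 1, -3] -> column 0 of A^T.
Row 1 of A: [-2, -1, -1] -> column 1 of A^T.
A^T = [[2, -2], [1, -1], [-3, -1]]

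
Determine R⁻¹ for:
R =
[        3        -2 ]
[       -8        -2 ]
det(R) = -22
R⁻¹ =
[     1/11     -1/11 ]
[    -4/11     -3/22 ]

For a 2×2 matrix R = [[a, b], [c, d]] with det(R) ≠ 0, R⁻¹ = (1/det(R)) * [[d, -b], [-c, a]].
det(R) = (3)*(-2) - (-2)*(-8) = -6 - 16 = -22.
R⁻¹ = (1/-22) * [[-2, 2], [8, 3]].
Dividing each entry by -22 and reducing:
R⁻¹ =
[     1/11     -1/11 ]
[    -4/11     -3/22 ]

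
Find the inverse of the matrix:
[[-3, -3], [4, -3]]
[[-1/7, 1/7], [-4/21, -1/7]]

For [[a,b],[c,d]], inverse = (1/det)·[[d,-b],[-c,a]]
det = -3·-3 - -3·4 = 21
Inverse = (1/21)·[[-3, 3], [-4, -3]]
        = [[-1/7, 1/7], [-4/21, -1/7]]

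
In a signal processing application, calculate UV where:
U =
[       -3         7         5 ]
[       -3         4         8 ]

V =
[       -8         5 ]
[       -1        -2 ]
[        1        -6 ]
UV =
[       22       -59 ]
[       28       -71 ]

Matrix multiplication: (UV)[i][j] = sum over k of U[i][k] * V[k][j].
  (UV)[0][0] = (-3)*(-8) + (7)*(-1) + (5)*(1) = 22
  (UV)[0][1] = (-3)*(5) + (7)*(-2) + (5)*(-6) = -59
  (UV)[1][0] = (-3)*(-8) + (4)*(-1) + (8)*(1) = 28
  (UV)[1][1] = (-3)*(5) + (4)*(-2) + (8)*(-6) = -71
UV =
[       22       -59 ]
[       28       -71 ]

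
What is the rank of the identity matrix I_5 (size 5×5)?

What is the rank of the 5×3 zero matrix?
rank(I_5) = 5, rank(0) = 0

The identity I_5 has 5 columns that are the standard basis vectors e_1, …, e_5. These are linearly independent, so all 5 columns are pivots and rank(I_5) = 5.
The 5×3 zero matrix has every entry zero, so every row is the zero row and there are no pivots; rank(0) = 0.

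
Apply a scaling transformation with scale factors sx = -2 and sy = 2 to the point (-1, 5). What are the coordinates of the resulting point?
(2, 10)

Scaling matrix:
[[-2, 0], [0, 2]]
Result: (-1 × -2, 5 × 2) = (2, 10)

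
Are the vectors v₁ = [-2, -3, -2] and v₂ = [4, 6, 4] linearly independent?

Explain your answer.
No, linearly dependent (v₂ = -2·v₁)

Check whether there is a scalar k with v₂ = k·v₁.
Comparing components, k = -2 satisfies -2·[-2, -3, -2] = [4, 6, 4].
Since v₂ is a scalar multiple of v₁, the two vectors are linearly dependent.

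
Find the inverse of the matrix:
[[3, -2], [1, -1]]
[[1, -2], [1, -3]]

For [[a,b],[c,d]], inverse = (1/det)·[[d,-b],[-c,a]]
det = 3·-1 - -2·1 = -1
Inverse = (1/-1)·[[-1, 2], [-1, 3]]
        = [[1, -2], [1, -3]]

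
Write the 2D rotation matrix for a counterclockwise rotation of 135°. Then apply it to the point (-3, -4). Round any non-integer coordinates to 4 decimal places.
R = [[-√2/2, -√2/2], [√2/2, -√2/2]]; R·(-3, -4) = (4.9497, 0.7071)

Rotation matrix formula: R(θ) = [[cos θ, -sin θ], [sin θ, cos θ]]
For θ = 135°:
cos(135°) = -√2/2
sin(135°) = √2/2
R = [[-√2/2, -√2/2], [√2/2, -√2/2]]
Apply to (-3, -4): [-√2/2·-3 + (-√2/2)·-4, √2/2·-3 + -√2/2·-4] = (4.9497, 0.7071)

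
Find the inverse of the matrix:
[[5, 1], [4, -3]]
[[3/19, 1/19], [4/19, -5/19]]

For [[a,b],[c,d]], inverse = (1/det)·[[d,-b],[-c,a]]
det = 5·-3 - 1·4 = -19
Inverse = (1/-19)·[[-3, -1], [-4, 5]]
        = [[3/19, 1/19], [4/19, -5/19]]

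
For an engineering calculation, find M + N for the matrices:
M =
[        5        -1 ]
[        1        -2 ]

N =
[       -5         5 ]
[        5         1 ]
M + N =
[        0         4 ]
[        6        -1 ]

Matrix addition is elementwise: (M+N)[i][j] = M[i][j] + N[i][j].
  (M+N)[0][0] = (5) + (-5) = 0
  (M+N)[0][1] = (-1) + (5) = 4
  (M+N)[1][0] = (1) + (5) = 6
  (M+N)[1][1] = (-2) + (1) = -1
M + N =
[        0         4 ]
[        6        -1 ]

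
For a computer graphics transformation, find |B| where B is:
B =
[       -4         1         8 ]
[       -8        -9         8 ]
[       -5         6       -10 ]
det(B) = -1032

Expand along row 0 (cofactor expansion): det(B) = a*(e*i - f*h) - b*(d*i - f*g) + c*(d*h - e*g), where the 3×3 is [[a, b, c], [d, e, f], [g, h, i]].
Minor M_00 = (-9)*(-10) - (8)*(6) = 90 - 48 = 42.
Minor M_01 = (-8)*(-10) - (8)*(-5) = 80 + 40 = 120.
Minor M_02 = (-8)*(6) - (-9)*(-5) = -48 - 45 = -93.
det(B) = (-4)*(42) - (1)*(120) + (8)*(-93) = -168 - 120 - 744 = -1032.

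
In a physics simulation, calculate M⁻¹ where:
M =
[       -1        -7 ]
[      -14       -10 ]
det(M) = -88
M⁻¹ =
[     5/44     -7/88 ]
[    -7/44      1/88 ]

For a 2×2 matrix M = [[a, b], [c, d]] with det(M) ≠ 0, M⁻¹ = (1/det(M)) * [[d, -b], [-c, a]].
det(M) = (-1)*(-10) - (-7)*(-14) = 10 - 98 = -88.
M⁻¹ = (1/-88) * [[-10, 7], [14, -1]].
Dividing each entry by -88 and reducing:
M⁻¹ =
[     5/44     -7/88 ]
[    -7/44      1/88 ]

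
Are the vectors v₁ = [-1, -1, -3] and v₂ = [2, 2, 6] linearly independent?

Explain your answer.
No, linearly dependent (v₂ = -2·v₁)

Check whether there is a scalar k with v₂ = k·v₁.
Comparing components, k = -2 satisfies -2·[-1, -1, -3] = [2, 2, 6].
Since v₂ is a scalar multiple of v₁, the two vectors are linearly dependent.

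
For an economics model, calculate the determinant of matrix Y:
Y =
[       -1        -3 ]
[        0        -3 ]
det(Y) = 3

For a 2×2 matrix [[a, b], [c, d]], det = a*d - b*c.
det(Y) = (-1)*(-3) - (-3)*(0) = 3 - 0 = 3.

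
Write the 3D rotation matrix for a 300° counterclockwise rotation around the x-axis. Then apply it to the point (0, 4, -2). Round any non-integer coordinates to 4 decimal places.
R = [[1, 0, 0], [0, 1/2, √3/2], [0, -√3/2, 1/2]]; R·(0, 4, -2) = (0.0000, 0.2679, -4.4641)

Rotation matrix for 300° around x-axis:
cos(300°) = 1/2, sin(300°) = -√3/2
R = [[1, 0, 0], [0, 1/2, √3/2], [0, -√3/2, 1/2]]
Apply to (0, 4, -2): R·[0, 4, -2]ᵀ = (0.0000, 0.2679, -4.4641)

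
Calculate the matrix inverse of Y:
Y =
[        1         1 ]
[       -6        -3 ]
det(Y) = 3
Y⁻¹ =
[       -1      -1/3 ]
[        2       1/3 ]

For a 2×2 matrix Y = [[a, b], [c, d]] with det(Y) ≠ 0, Y⁻¹ = (1/det(Y)) * [[d, -b], [-c, a]].
det(Y) = (1)*(-3) - (1)*(-6) = -3 + 6 = 3.
Y⁻¹ = (1/3) * [[-3, -1], [6, 1]].
Dividing each entry by 3 and reducing:
Y⁻¹ =
[       -1      -1/3 ]
[        2       1/3 ]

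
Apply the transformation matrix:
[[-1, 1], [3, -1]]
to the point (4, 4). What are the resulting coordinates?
(0, 8)

Matrix multiplication:
[[-1, 1], [3, -1]] × [4, 4]ᵀ
= [-1×4 + 1×4, 3×4 + -1×4]ᵀ
= [0.0000, 8.0000]ᵀ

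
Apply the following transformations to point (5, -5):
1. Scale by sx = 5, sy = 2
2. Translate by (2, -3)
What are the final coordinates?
(27, -13)

Step 1: Scale (5, -5) by (sx, sy) = (5, 2) → (25, -10)
Step 2: Translate by (2, -3) → (27, -13)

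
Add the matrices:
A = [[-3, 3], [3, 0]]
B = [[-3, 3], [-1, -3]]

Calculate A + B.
[[-6, 6], [2, -3]]

Add corresponding elements:
(-3)+(-3)=-6
(3)+(3)=6
(3)+(-1)=2
(0)+(-3)=-3
A + B = [[-6, 6], [2, -3]]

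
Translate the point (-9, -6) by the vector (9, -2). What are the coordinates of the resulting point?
(0, -8)

Translation by (9, -2):
x' = -9 + 9 = 0
y' = -6 + -2 = -8
Homogeneous matrix: [[1, 0, 9], [0, 1, -2], [0, 0, 1]]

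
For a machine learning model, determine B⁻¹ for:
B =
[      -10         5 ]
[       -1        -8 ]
det(B) = 85
B⁻¹ =
[    -8/85     -1/17 ]
[     1/85     -2/17 ]

For a 2×2 matrix B = [[a, b], [c, d]] with det(B) ≠ 0, B⁻¹ = (1/det(B)) * [[d, -b], [-c, a]].
det(B) = (-10)*(-8) - (5)*(-1) = 80 + 5 = 85.
B⁻¹ = (1/85) * [[-8, -5], [1, -10]].
Dividing each entry by 85 and reducing:
B⁻¹ =
[    -8/85     -1/17 ]
[     1/85     -2/17 ]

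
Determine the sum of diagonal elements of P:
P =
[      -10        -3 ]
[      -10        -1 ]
tr(P) = -10 - 1 = -11

The trace of a square matrix is the sum of its diagonal entries.
Diagonal entries of P: P[0][0] = -10, P[1][1] = -1.
tr(P) = -10 - 1 = -11.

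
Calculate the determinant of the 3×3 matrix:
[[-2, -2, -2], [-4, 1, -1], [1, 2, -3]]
46

Expansion along first row:
det = -2·det([[1,-1],[2,-3]]) - -2·det([[-4,-1],[1,-3]]) + -2·det([[-4,1],[1,2]])
    = -2·(1·-3 - -1·2) - -2·(-4·-3 - -1·1) + -2·(-4·2 - 1·1)
    = -2·-1 - -2·13 + -2·-9
    = 2 + 26 + 18 = 46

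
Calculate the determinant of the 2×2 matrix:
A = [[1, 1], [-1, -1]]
0

For A = [[a, b], [c, d]], det(A) = a*d - b*c.
det(A) = (1)*(-1) - (1)*(-1) = -1 - -1 = 0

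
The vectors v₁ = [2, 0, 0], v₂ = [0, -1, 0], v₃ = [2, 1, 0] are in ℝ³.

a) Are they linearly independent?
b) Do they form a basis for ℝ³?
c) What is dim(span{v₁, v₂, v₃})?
Not independent, not a basis, dim(span) = 2

Check whether v₃ can be written as a linear combination of v₁ and v₂.
v₃ = (1)·v₁ + (-1)·v₂ = [2, 1, 0], so the three vectors are linearly dependent.
Thus they do not form a basis for ℝ³, and dim(span{v₁, v₂, v₃}) = 2 (spanned by v₁ and v₂).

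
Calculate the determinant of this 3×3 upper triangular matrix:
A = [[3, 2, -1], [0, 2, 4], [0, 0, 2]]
12

The determinant of a triangular matrix is the product of its diagonal entries (the off-diagonal entries above the diagonal do not affect it).
det(A) = (3) * (2) * (2) = 12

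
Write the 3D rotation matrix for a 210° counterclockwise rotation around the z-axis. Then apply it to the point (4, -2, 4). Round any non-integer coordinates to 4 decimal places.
R = [[-√3/2, 1/2, 0], [-1/2, -√3/2, 0], [0, 0, 1]]; R·(4, -2, 4) = (-4.4641, -0.2679, 4.0000)

Rotation matrix for 210° around z-axis:
cos(210°) = -√3/2, sin(210°) = -1/2
R = [[-√3/2, 1/2, 0], [-1/2, -√3/2, 0], [0, 0, 1]]
Apply to (4, -2, 4): R·[4, -2, 4]ᵀ = (-4.4641, -0.2679, 4.0000)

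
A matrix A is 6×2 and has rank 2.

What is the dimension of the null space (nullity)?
0

The rank-nullity theorem for an m×n matrix states:
rank(A) + nullity(A) = n (the number of columns).
Here n = 2 and rank(A) = 2, so nullity(A) = 2 - 2 = 0.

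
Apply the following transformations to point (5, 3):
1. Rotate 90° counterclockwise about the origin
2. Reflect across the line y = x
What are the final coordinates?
(5, -3)

Step 1: Rotate 90° → (-3, 5)
Step 2: Reflect across the line y = x → (5, -3)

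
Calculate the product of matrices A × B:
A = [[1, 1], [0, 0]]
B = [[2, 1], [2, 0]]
[[4, 1], [0, 0]]

Matrix multiplication:
C[0][0] = 1×2 + 1×2 = 4
C[0][1] = 1×1 + 1×0 = 1
C[1][0] = 0×2 + 0×2 = 0
C[1][1] = 0×1 + 0×0 = 0
Result: [[4, 1], [0, 0]]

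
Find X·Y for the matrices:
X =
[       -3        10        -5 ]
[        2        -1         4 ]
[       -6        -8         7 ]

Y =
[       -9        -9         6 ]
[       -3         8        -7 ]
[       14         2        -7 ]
XY =
[      -73        97       -53 ]
[       41       -18        -9 ]
[      176         4       -29 ]

Matrix multiplication: (XY)[i][j] = sum over k of X[i][k] * Y[k][j].
  (XY)[0][0] = (-3)*(-9) + (10)*(-3) + (-5)*(14) = -73
  (XY)[0][1] = (-3)*(-9) + (10)*(8) + (-5)*(2) = 97
  (XY)[0][2] = (-3)*(6) + (10)*(-7) + (-5)*(-7) = -53
  (XY)[1][0] = (2)*(-9) + (-1)*(-3) + (4)*(14) = 41
  (XY)[1][1] = (2)*(-9) + (-1)*(8) + (4)*(2) = -18
  (XY)[1][2] = (2)*(6) + (-1)*(-7) + (4)*(-7) = -9
  (XY)[2][0] = (-6)*(-9) + (-8)*(-3) + (7)*(14) = 176
  (XY)[2][1] = (-6)*(-9) + (-8)*(8) + (7)*(2) = 4
  (XY)[2][2] = (-6)*(6) + (-8)*(-7) + (7)*(-7) = -29
XY =
[      -73        97       -53 ]
[       41       -18        -9 ]
[      176         4       -29 ]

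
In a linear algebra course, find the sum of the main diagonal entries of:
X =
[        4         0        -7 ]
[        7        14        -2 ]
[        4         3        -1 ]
tr(X) = 4 + 14 - 1 = 17

The trace of a square matrix is the sum of its diagonal entries.
Diagonal entries of X: X[0][0] = 4, X[1][1] = 14, X[2][2] = -1.
tr(X) = 4 + 14 - 1 = 17.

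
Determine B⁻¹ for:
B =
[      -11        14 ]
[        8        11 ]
det(B) = -233
B⁻¹ =
[  -11/233    14/233 ]
[    8/233    11/233 ]

For a 2×2 matrix B = [[a, b], [c, d]] with det(B) ≠ 0, B⁻¹ = (1/det(B)) * [[d, -b], [-c, a]].
det(B) = (-11)*(11) - (14)*(8) = -121 - 112 = -233.
B⁻¹ = (1/-233) * [[11, -14], [-8, -11]].
Dividing each entry by -233 and reducing:
B⁻¹ =
[  -11/233    14/233 ]
[    8/233    11/233 ]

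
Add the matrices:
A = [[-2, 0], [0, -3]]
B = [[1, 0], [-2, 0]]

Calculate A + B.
[[-1, 0], [-2, -3]]

Add corresponding elements:
(-2)+(1)=-1
(0)+(0)=0
(0)+(-2)=-2
(-3)+(0)=-3
A + B = [[-1, 0], [-2, -3]]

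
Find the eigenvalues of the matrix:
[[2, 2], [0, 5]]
λ = 2 and λ = 5

Characteristic equation: det(A - λI) = 0
λ² - (trace)λ + (det) = 0
λ² - (7)λ + (10) = 0
λ² - 7λ + 10 = 0
Solving: λ = 2, 5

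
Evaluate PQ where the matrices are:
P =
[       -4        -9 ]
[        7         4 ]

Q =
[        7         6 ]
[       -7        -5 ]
PQ =
[       35        21 ]
[       21        22 ]

Matrix multiplication: (PQ)[i][j] = sum over k of P[i][k] * Q[k][j].
  (PQ)[0][0] = (-4)*(7) + (-9)*(-7) = 35
  (PQ)[0][1] = (-4)*(6) + (-9)*(-5) = 21
  (PQ)[1][0] = (7)*(7) + (4)*(-7) = 21
  (PQ)[1][1] = (7)*(6) + (4)*(-5) = 22
PQ =
[       35        21 ]
[       21        22 ]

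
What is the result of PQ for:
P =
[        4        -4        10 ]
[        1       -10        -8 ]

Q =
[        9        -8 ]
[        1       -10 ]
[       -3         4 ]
PQ =
[        2        48 ]
[       23        60 ]

Matrix multiplication: (PQ)[i][j] = sum over k of P[i][k] * Q[k][j].
  (PQ)[0][0] = (4)*(9) + (-4)*(1) + (10)*(-3) = 2
  (PQ)[0][1] = (4)*(-8) + (-4)*(-10) + (10)*(4) = 48
  (PQ)[1][0] = (1)*(9) + (-10)*(1) + (-8)*(-3) = 23
  (PQ)[1][1] = (1)*(-8) + (-10)*(-10) + (-8)*(4) = 60
PQ =
[        2        48 ]
[       23        60 ]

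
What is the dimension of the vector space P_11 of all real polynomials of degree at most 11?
Dimension = 12

A polynomial of degree at most 11 can be written as a₀ + a₁x + a₂x² + … + a_11x^11, with 12 free coefficients a₀, …, a_11.
The set {1, x, x², …, x^11} is a basis: it spans P_11 (every such polynomial is a linear combination of these) and is linearly independent (a polynomial is zero iff all its coefficients are zero).
Therefore dim(P_11) = 11 + 1 = 12.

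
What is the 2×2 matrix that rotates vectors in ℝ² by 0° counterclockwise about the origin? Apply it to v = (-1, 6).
R = [[1, 0], [0, 1]]; R·v = (-1, 6)

A counterclockwise rotation by angle θ in ℝ² has matrix R(θ) = [[cos θ, -sin θ], [sin θ, cos θ]].
For θ = 0°: cos θ = 1, sin θ = 0.
R(0°) = [[1, 0], [0, 1]].
R·v = [1·-1 + (0)·6, 0·-1 + 1·6] = (-1, 6).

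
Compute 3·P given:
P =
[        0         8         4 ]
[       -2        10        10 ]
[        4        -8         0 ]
3P =
[        0        24        12 ]
[       -6        30        30 ]
[       12       -24         0 ]

Scalar multiplication is elementwise: (3P)[i][j] = 3 * P[i][j].
  (3P)[0][0] = 3 * (0) = 0
  (3P)[0][1] = 3 * (8) = 24
  (3P)[0][2] = 3 * (4) = 12
  (3P)[1][0] = 3 * (-2) = -6
  (3P)[1][1] = 3 * (10) = 30
  (3P)[1][2] = 3 * (10) = 30
  (3P)[2][0] = 3 * (4) = 12
  (3P)[2][1] = 3 * (-8) = -24
  (3P)[2][2] = 3 * (0) = 0
3P =
[        0        24        12 ]
[       -6        30        30 ]
[       12       -24         0 ]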